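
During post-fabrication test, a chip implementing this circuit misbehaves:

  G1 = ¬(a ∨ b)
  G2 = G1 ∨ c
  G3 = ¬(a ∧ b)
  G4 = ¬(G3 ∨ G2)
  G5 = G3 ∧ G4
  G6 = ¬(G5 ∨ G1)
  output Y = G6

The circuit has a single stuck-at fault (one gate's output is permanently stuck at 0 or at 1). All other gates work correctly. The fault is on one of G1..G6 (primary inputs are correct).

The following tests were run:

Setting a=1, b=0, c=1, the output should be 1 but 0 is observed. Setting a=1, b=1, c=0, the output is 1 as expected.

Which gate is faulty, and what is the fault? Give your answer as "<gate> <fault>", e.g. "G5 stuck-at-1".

G4 stuck-at-1

Fault-free values for test 1 (a=1, b=0, c=1): G1=0, G2=1, G3=1, G4=0, G5=0, G6=1, giving Y=1. Observed 0.
Test 1: faults giving observed 0 are {G1 stuck-at-1, G4 stuck-at-1, G5 stuck-at-1, G6 stuck-at-0}.
Test 2 (a=1, b=1, c=0): fault-free G1=0, G2=0, G3=0, G4=1, G5=0, G6=1 → 1; observed 1. Eliminates G1 stuck-at-1, G5 stuck-at-1, G6 stuck-at-0.
Only G4 stuck-at-1 is consistent with every test.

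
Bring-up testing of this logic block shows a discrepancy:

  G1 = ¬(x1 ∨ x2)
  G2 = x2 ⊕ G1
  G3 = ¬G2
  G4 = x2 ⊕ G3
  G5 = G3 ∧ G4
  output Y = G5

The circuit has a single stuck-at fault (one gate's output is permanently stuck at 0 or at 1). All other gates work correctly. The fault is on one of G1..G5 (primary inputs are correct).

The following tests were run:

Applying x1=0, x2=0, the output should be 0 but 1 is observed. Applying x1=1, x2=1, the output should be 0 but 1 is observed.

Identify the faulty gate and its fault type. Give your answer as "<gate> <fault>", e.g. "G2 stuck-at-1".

Fault-free values for test 1 (x1=0, x2=0): G1=1, G2=1, G3=0, G4=0, G5=0, giving Y=0. Observed 1.
Test 1: faults giving observed 1 are {G1 stuck-at-0, G2 stuck-at-0, G3 stuck-at-1, G5 stuck-at-1}.
Test 2 (x1=1, x2=1): fault-free G1=0, G2=1, G3=0, G4=1, G5=0 → 0; observed 1. Eliminates G1 stuck-at-0, G2 stuck-at-0, G3 stuck-at-1.
Only G5 stuck-at-1 is consistent with every test.

G5 stuck-at-1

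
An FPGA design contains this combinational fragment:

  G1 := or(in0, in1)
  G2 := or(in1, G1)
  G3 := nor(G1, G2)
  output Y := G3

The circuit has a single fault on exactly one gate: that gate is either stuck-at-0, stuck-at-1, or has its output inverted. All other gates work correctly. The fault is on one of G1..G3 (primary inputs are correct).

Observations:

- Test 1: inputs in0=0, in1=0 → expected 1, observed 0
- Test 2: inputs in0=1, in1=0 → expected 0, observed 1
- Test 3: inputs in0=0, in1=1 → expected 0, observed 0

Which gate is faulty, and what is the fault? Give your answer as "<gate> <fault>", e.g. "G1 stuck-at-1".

G1 inverted output

Fault-free values for test 1 (in0=0, in1=0): G1=0, G2=0, G3=1, giving Y=1. Observed 0.
Test 1: faults giving observed 0 are {G1 stuck-at-1, G1 inverted output, G2 stuck-at-1, G2 inverted output, G3 stuck-at-0, G3 inverted output}.
Test 2 (in0=1, in1=0): fault-free G1=1, G2=1, G3=0 → 0; observed 1. Eliminates G1 stuck-at-1, G2 stuck-at-1, G2 inverted output, G3 stuck-at-0.
Test 3 (in0=0, in1=1): fault-free G1=1, G2=1, G3=0 → 0; observed 0. Eliminates G3 inverted output.
Only G1 inverted output is consistent with every test.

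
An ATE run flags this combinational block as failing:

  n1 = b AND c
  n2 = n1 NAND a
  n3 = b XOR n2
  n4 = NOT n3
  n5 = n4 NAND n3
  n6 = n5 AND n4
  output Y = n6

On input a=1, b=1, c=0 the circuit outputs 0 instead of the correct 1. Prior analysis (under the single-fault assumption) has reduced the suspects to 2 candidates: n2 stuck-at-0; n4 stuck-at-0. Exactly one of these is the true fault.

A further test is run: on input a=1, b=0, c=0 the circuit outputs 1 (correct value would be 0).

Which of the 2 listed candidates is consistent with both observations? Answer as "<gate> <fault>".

Evaluate each candidate on input a=1, b=0, c=0:
  n2 stuck-at-0: n1=0, n2=0 [stuck-at-0], n3=0, n4=1, n5=1, n6=1 → 1 — matches
  n4 stuck-at-0: n1=0, n2=1, n3=1, n4=0 [stuck-at-0], n5=1, n6=0 → 0 — eliminated
Only n2 stuck-at-0 reproduces the observed 1.

n2 stuck-at-0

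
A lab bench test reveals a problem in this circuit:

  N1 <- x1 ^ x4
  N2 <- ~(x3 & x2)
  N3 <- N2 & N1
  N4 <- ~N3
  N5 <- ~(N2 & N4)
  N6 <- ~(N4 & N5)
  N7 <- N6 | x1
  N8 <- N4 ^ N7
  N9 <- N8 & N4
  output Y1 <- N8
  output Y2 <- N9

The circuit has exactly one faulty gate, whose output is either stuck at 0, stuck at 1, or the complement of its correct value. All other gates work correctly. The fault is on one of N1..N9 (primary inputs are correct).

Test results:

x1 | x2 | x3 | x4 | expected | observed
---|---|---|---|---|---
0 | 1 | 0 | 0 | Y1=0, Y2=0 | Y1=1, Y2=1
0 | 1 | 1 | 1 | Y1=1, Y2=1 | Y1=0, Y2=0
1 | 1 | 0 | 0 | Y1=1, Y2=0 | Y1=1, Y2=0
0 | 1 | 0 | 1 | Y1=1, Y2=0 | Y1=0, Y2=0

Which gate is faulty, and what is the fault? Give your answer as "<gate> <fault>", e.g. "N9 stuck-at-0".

N6 inverted output

Fault-free values for test 1 (x1=0, x2=1, x3=0, x4=0): N1=0, N2=1, N3=0, N4=1, N5=0, N6=1, N7=1, N8=0, N9=0, giving Y1=0, Y2=0. Observed Y1=1, Y2=1.
Test 1: faults giving observed Y1=1, Y2=1 are {N2 stuck-at-0, N2 inverted output, N5 stuck-at-1, N5 inverted output, N6 stuck-at-0, N6 inverted output, N7 stuck-at-0, N7 inverted output, N8 stuck-at-1, N8 inverted output}.
Test 2 (x1=0, x2=1, x3=1, x4=1): fault-free N1=1, N2=0, N3=0, N4=1, N5=1, N6=0, N7=0, N8=1, N9=1 → Y1=1, Y2=1; observed Y1=0, Y2=0. Eliminates N2 stuck-at-0, N2 inverted output, N5 stuck-at-1, N6 stuck-at-0, N7 stuck-at-0, N8 stuck-at-1.
Test 3 (x1=1, x2=1, x3=0, x4=0): fault-free N1=1, N2=1, N3=1, N4=0, N5=1, N6=1, N7=1, N8=1, N9=0 → Y1=1, Y2=0; observed Y1=1, Y2=0. Eliminates N7 inverted output, N8 inverted output.
Test 4 (x1=0, x2=1, x3=0, x4=1): fault-free N1=1, N2=1, N3=1, N4=0, N5=1, N6=1, N7=1, N8=1, N9=0 → Y1=1, Y2=0; observed Y1=0, Y2=0. Eliminates N5 inverted output.
Only N6 inverted output is consistent with every test.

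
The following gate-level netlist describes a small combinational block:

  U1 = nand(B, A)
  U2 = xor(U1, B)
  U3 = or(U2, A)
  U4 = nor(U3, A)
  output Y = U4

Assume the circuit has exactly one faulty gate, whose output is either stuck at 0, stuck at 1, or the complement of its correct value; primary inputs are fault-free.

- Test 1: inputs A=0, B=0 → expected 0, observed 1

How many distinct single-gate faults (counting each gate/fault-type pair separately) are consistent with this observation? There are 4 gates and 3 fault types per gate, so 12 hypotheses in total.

Fault-free: U1=1, U2=1, U3=1, U4=0 → 0. Observed 1.
  U1 stuck-at-0: output 1 ✓
  U1 stuck-at-1: output 0 ✗
  U1 inverted output: output 1 ✓
  U2 stuck-at-0: output 1 ✓
  U2 stuck-at-1: output 0 ✗
  U2 inverted output: output 1 ✓
  U3 stuck-at-0: output 1 ✓
  U3 stuck-at-1: output 0 ✗
  U3 inverted output: output 1 ✓
  U4 stuck-at-0: output 0 ✗
  U4 stuck-at-1: output 1 ✓
  U4 inverted output: output 1 ✓
Consistent faults: {U1 stuck-at-0, U1 inverted output, U2 stuck-at-0, U2 inverted output, U3 stuck-at-0, U3 inverted output, U4 stuck-at-1, U4 inverted output} — 8 in all.

8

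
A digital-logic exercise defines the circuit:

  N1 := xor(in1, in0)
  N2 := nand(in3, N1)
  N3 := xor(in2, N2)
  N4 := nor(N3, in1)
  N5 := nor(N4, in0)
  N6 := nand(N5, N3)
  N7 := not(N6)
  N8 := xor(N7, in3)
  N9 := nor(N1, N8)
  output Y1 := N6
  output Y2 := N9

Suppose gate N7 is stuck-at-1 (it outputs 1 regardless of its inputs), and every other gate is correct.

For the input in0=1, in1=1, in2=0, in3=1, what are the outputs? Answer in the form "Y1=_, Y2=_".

Propagate with N7 forced: N1=0, N2=1, N3=1, N4=0, N5=0, N6=1, N7=1 [stuck-at-1], N8=0, N9=1.
So the outputs are Y1=1, Y2=1. (Without the fault they would be Y1=1, Y2=0.)

Y1=1, Y2=1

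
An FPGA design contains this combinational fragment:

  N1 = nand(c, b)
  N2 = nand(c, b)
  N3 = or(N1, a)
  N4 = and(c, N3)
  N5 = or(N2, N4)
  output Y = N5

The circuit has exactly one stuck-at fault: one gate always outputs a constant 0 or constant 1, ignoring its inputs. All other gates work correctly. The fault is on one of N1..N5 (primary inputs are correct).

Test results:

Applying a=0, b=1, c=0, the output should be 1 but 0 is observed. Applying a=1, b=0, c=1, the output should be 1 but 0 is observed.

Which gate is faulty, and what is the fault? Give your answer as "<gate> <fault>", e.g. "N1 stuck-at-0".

Fault-free values for test 1 (a=0, b=1, c=0): N1=1, N2=1, N3=1, N4=0, N5=1, giving Y=1. Observed 0.
Test 1: faults giving observed 0 are {N2 stuck-at-0, N5 stuck-at-0}.
Test 2 (a=1, b=0, c=1): fault-free N1=1, N2=1, N3=1, N4=1, N5=1 → 1; observed 0. Eliminates N2 stuck-at-0.
Only N5 stuck-at-0 is consistent with every test.

N5 stuck-at-0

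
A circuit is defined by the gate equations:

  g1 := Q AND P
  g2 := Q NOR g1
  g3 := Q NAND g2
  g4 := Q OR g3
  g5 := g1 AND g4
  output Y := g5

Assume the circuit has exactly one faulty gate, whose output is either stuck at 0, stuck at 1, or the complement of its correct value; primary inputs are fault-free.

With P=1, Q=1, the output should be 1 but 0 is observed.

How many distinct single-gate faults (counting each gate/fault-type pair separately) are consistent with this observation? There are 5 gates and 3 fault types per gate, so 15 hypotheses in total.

Fault-free: g1=1, g2=0, g3=1, g4=1, g5=1 → 1. Observed 0.
  g1: stuck-at-0, inverted output ✓; others ✗
  g2: none of the 3 fault types match ✗
  g3: none of the 3 fault types match ✗
  g4: stuck-at-0, inverted output ✓; others ✗
  g5: stuck-at-0, inverted output ✓; others ✗
Consistent faults: {g1 stuck-at-0, g1 inverted output, g4 stuck-at-0, g4 inverted output, g5 stuck-at-0, g5 inverted output} — 6 in all.

6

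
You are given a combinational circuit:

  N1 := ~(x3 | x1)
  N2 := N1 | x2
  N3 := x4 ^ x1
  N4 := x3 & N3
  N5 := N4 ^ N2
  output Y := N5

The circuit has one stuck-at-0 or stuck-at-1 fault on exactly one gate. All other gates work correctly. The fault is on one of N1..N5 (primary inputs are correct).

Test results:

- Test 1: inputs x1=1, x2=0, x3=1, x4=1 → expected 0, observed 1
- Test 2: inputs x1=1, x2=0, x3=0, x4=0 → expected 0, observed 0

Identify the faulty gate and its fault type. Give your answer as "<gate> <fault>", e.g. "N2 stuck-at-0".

Fault-free values for test 1 (x1=1, x2=0, x3=1, x4=1): N1=0, N2=0, N3=0, N4=0, N5=0, giving Y=0. Observed 1.
Test 1: faults giving observed 1 are {N1 stuck-at-1, N2 stuck-at-1, N3 stuck-at-1, N4 stuck-at-1, N5 stuck-at-1}.
Test 2 (x1=1, x2=0, x3=0, x4=0): fault-free N1=0, N2=0, N3=1, N4=0, N5=0 → 0; observed 0. Eliminates N1 stuck-at-1, N2 stuck-at-1, N4 stuck-at-1, N5 stuck-at-1.
Only N3 stuck-at-1 is consistent with every test.

N3 stuck-at-1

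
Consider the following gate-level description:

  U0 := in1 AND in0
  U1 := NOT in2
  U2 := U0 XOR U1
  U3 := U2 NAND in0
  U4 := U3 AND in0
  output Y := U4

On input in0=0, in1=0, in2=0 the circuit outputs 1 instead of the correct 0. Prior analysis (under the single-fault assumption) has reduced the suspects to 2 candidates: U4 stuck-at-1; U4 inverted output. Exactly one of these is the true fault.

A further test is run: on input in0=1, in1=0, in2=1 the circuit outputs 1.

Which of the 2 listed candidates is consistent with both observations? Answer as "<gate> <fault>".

Evaluate each candidate on input in0=1, in1=0, in2=1:
  U4 stuck-at-1: U0=0, U1=0, U2=0, U3=1, U4=1 [stuck-at-1] → 1 — matches
  U4 inverted output: U0=0, U1=0, U2=0, U3=1, U4=0 [inverted output] → 0 — eliminated
Only U4 stuck-at-1 reproduces the observed 1.

U4 stuck-at-1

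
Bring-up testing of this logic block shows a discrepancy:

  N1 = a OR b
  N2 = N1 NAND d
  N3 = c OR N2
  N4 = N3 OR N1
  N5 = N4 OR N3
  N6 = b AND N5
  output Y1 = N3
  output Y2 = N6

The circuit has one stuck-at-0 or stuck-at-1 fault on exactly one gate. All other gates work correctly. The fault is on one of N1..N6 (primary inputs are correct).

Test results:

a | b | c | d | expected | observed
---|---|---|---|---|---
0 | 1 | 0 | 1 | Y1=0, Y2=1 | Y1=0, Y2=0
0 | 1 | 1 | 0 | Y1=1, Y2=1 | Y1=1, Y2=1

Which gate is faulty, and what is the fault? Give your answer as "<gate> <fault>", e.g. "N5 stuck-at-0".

N4 stuck-at-0

Fault-free values for test 1 (a=0, b=1, c=0, d=1): N1=1, N2=0, N3=0, N4=1, N5=1, N6=1, giving Y1=0, Y2=1. Observed Y1=0, Y2=0.
Test 1: faults giving observed Y1=0, Y2=0 are {N4 stuck-at-0, N5 stuck-at-0, N6 stuck-at-0}.
Test 2 (a=0, b=1, c=1, d=0): fault-free N1=1, N2=1, N3=1, N4=1, N5=1, N6=1 → Y1=1, Y2=1; observed Y1=1, Y2=1. Eliminates N5 stuck-at-0, N6 stuck-at-0.
Only N4 stuck-at-0 is consistent with every test.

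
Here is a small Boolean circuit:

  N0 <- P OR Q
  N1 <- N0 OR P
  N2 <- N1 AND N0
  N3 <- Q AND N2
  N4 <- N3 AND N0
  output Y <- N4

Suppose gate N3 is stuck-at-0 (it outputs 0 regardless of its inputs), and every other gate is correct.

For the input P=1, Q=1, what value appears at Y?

Propagate with N3 forced: N0=1, N1=1, N2=1, N3=0 [stuck-at-0], N4=0.
So Y = 0. (Without the fault it would be 1.)

0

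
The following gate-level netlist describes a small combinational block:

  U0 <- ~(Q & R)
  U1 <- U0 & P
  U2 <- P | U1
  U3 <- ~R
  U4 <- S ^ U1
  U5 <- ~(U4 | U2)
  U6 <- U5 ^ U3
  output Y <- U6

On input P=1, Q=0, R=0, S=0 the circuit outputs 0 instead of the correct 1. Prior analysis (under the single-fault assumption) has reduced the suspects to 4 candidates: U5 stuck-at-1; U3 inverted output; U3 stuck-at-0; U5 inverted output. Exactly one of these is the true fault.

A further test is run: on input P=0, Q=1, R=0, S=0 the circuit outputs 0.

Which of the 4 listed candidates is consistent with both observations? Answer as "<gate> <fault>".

Evaluate each candidate on input P=0, Q=1, R=0, S=0:
  U5 stuck-at-1: U0=1, U1=0, U2=0, U3=1, U4=0, U5=1 [stuck-at-1], U6=0 → 0 — matches
  U3 inverted output: U0=1, U1=0, U2=0, U3=0 [inverted output], U4=0, U5=1, U6=1 → 1 — eliminated
  U3 stuck-at-0: U0=1, U1=0, U2=0, U3=0 [stuck-at-0], U4=0, U5=1, U6=1 → 1 — eliminated
  U5 inverted output: U0=1, U1=0, U2=0, U3=1, U4=0, U5=0 [inverted output], U6=1 → 1 — eliminated
Only U5 stuck-at-1 reproduces the observed 0.

U5 stuck-at-1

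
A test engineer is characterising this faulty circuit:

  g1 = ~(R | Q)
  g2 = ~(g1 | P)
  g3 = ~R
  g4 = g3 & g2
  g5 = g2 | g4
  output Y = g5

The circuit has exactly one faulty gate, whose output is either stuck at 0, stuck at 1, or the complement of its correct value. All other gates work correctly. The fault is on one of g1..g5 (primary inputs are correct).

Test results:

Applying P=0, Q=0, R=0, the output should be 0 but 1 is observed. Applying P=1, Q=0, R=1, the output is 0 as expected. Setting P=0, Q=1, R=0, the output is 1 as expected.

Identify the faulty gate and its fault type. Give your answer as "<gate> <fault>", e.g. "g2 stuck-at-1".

Fault-free values for test 1 (P=0, Q=0, R=0): g1=1, g2=0, g3=1, g4=0, g5=0, giving Y=0. Observed 1.
Test 1: faults giving observed 1 are {g1 stuck-at-0, g1 inverted output, g2 stuck-at-1, g2 inverted output, g4 stuck-at-1, g4 inverted output, g5 stuck-at-1, g5 inverted output}.
Test 2 (P=1, Q=0, R=1): fault-free g1=0, g2=0, g3=0, g4=0, g5=0 → 0; observed 0. Eliminates g2 stuck-at-1, g2 inverted output, g4 stuck-at-1, g4 inverted output, g5 stuck-at-1, g5 inverted output.
Test 3 (P=0, Q=1, R=0): fault-free g1=0, g2=1, g3=1, g4=1, g5=1 → 1; observed 1. Eliminates g1 inverted output.
Only g1 stuck-at-0 is consistent with every test.

g1 stuck-at-0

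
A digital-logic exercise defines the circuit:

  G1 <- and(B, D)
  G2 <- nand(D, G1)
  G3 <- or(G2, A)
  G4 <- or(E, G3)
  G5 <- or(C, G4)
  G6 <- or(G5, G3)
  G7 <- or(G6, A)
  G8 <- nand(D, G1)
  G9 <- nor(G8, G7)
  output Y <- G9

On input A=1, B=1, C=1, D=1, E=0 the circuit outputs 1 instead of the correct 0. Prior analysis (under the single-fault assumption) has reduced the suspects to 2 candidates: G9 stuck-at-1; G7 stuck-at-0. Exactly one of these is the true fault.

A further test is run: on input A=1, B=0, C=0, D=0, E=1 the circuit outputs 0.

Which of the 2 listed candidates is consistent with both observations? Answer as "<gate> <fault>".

Evaluate each candidate on input A=1, B=0, C=0, D=0, E=1:
  G9 stuck-at-1: G1=0, G2=1, G3=1, G4=1, G5=1, G6=1, G7=1, G8=1, G9=1 [stuck-at-1] → 1 — eliminated
  G7 stuck-at-0: G1=0, G2=1, G3=1, G4=1, G5=1, G6=1, G7=0 [stuck-at-0], G8=1, G9=0 → 0 — matches
Only G7 stuck-at-0 reproduces the observed 0.

G7 stuck-at-0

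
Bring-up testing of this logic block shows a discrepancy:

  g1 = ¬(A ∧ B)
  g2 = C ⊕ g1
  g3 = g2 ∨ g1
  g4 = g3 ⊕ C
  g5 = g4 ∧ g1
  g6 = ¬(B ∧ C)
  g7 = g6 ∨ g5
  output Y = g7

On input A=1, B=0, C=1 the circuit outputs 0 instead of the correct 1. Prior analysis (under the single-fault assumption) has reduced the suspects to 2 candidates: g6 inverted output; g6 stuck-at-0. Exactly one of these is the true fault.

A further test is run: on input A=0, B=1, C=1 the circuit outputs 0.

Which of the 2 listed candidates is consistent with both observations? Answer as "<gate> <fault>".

g6 stuck-at-0

Evaluate each candidate on input A=0, B=1, C=1:
  g6 inverted output: g1=1, g2=0, g3=1, g4=0, g5=0, g6=1 [inverted output], g7=1 → 1 — eliminated
  g6 stuck-at-0: g1=1, g2=0, g3=1, g4=0, g5=0, g6=0 [stuck-at-0], g7=0 → 0 — matches
Only g6 stuck-at-0 reproduces the observed 0.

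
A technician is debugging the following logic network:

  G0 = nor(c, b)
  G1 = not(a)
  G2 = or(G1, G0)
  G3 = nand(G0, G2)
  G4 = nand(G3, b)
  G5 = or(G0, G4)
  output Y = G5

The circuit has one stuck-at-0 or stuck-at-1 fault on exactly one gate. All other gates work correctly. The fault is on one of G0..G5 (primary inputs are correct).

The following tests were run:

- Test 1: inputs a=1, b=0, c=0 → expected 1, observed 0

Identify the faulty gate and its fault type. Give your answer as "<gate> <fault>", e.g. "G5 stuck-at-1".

Fault-free values for test 1 (a=1, b=0, c=0): G0=1, G1=0, G2=1, G3=0, G4=1, G5=1, giving Y=1. Observed 0.
Test 1: faults giving observed 0 are {G5 stuck-at-0}.
Only G5 stuck-at-0 is consistent with every test.

G5 stuck-at-0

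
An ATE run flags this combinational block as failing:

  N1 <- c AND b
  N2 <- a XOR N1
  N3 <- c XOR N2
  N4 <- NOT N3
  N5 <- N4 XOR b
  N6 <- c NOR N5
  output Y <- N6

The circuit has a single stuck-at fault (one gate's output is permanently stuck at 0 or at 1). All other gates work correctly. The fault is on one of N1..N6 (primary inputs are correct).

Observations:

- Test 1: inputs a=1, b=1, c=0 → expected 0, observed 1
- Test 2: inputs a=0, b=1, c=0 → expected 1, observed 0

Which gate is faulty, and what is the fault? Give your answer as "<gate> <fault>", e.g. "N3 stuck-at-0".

N1 stuck-at-1

Fault-free values for test 1 (a=1, b=1, c=0): N1=0, N2=1, N3=1, N4=0, N5=1, N6=0, giving Y=0. Observed 1.
Test 1: faults giving observed 1 are {N1 stuck-at-1, N2 stuck-at-0, N3 stuck-at-0, N4 stuck-at-1, N5 stuck-at-0, N6 stuck-at-1}.
Test 2 (a=0, b=1, c=0): fault-free N1=0, N2=0, N3=0, N4=1, N5=0, N6=1 → 1; observed 0. Eliminates N2 stuck-at-0, N3 stuck-at-0, N4 stuck-at-1, N5 stuck-at-0, N6 stuck-at-1.
Only N1 stuck-at-1 is consistent with every test.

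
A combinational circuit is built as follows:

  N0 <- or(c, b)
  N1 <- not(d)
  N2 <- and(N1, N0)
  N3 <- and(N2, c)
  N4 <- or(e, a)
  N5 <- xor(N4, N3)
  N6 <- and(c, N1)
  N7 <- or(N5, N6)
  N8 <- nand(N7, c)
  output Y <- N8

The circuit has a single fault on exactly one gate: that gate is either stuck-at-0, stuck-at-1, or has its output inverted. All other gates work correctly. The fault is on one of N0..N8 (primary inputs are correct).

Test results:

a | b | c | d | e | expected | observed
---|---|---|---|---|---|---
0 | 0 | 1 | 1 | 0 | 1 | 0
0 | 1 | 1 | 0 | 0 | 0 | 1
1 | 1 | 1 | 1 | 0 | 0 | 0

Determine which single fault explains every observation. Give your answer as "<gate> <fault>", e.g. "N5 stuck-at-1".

N1 inverted output

Fault-free values for test 1 (a=0, b=0, c=1, d=1, e=0): N0=1, N1=0, N2=0, N3=0, N4=0, N5=0, N6=0, N7=0, N8=1, giving Y=1. Observed 0.
Test 1: faults giving observed 0 are {N1 stuck-at-1, N1 inverted output, N2 stuck-at-1, N2 inverted output, N3 stuck-at-1, N3 inverted output, N4 stuck-at-1, N4 inverted output, N5 stuck-at-1, N5 inverted output, N6 stuck-at-1, N6 inverted output, N7 stuck-at-1, N7 inverted output, N8 stuck-at-0, N8 inverted output}.
Test 2 (a=0, b=1, c=1, d=0, e=0): fault-free N0=1, N1=1, N2=1, N3=1, N4=0, N5=1, N6=1, N7=1, N8=0 → 0; observed 1. Eliminates N1 stuck-at-1, N2 stuck-at-1, N2 inverted output, N3 stuck-at-1, N3 inverted output, N4 stuck-at-1, N4 inverted output, N5 stuck-at-1, N5 inverted output, N6 stuck-at-1, N6 inverted output, N7 stuck-at-1, N8 stuck-at-0.
Test 3 (a=1, b=1, c=1, d=1, e=0): fault-free N0=1, N1=0, N2=0, N3=0, N4=1, N5=1, N6=0, N7=1, N8=0 → 0; observed 0. Eliminates N7 inverted output, N8 inverted output.
Only N1 inverted output is consistent with every test.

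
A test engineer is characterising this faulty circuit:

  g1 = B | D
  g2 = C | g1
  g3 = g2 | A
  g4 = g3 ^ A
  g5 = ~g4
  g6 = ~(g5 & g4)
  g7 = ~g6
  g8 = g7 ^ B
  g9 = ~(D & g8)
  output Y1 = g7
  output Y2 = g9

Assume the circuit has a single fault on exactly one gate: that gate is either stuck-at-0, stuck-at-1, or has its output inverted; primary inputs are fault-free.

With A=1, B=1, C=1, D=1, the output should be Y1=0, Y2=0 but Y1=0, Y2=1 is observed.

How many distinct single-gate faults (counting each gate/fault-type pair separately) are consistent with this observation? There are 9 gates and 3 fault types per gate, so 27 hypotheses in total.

Fault-free: g1=1, g2=1, g3=1, g4=0, g5=1, g6=1, g7=0, g8=1, g9=0 → Y1=0, Y2=0. Observed Y1=0, Y2=1.
  g1: none of the 3 fault types match ✗
  g2: none of the 3 fault types match ✗
  g3: none of the 3 fault types match ✗
  g4: none of the 3 fault types match ✗
  g5: none of the 3 fault types match ✗
  g6: none of the 3 fault types match ✗
  g7: none of the 3 fault types match ✗
  g8: stuck-at-0, inverted output ✓; others ✗
  g9: stuck-at-1, inverted output ✓; others ✗
Consistent faults: {g8 stuck-at-0, g8 inverted output, g9 stuck-at-1, g9 inverted output} — 4 in all.

4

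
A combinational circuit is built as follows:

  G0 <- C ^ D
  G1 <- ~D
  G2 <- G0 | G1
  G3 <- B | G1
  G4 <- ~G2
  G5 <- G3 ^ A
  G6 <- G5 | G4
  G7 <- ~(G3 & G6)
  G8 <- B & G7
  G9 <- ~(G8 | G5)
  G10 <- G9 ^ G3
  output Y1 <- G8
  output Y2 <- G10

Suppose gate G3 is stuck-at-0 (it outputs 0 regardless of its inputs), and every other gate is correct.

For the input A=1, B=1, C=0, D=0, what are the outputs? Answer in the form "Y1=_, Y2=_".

Propagate with G3 forced: G0=0, G1=1, G2=1, G3=0 [stuck-at-0], G4=0, G5=1, G6=1, G7=1, G8=1, G9=0, G10=0.
So the outputs are Y1=1, Y2=0. (Without the fault they would be Y1=1, Y2=1.)

Y1=1, Y2=0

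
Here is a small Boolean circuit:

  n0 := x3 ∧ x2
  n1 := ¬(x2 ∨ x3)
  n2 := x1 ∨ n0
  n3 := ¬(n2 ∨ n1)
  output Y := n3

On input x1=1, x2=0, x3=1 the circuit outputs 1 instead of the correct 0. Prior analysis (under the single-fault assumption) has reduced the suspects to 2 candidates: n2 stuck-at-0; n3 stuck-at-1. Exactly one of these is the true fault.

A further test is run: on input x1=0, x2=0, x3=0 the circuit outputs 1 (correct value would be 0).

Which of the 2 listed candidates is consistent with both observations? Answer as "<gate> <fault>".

Evaluate each candidate on input x1=0, x2=0, x3=0:
  n2 stuck-at-0: n0=0, n1=1, n2=0 [stuck-at-0], n3=0 → 0 — eliminated
  n3 stuck-at-1: n0=0, n1=1, n2=0, n3=1 [stuck-at-1] → 1 — matches
Only n3 stuck-at-1 reproduces the observed 1.

n3 stuck-at-1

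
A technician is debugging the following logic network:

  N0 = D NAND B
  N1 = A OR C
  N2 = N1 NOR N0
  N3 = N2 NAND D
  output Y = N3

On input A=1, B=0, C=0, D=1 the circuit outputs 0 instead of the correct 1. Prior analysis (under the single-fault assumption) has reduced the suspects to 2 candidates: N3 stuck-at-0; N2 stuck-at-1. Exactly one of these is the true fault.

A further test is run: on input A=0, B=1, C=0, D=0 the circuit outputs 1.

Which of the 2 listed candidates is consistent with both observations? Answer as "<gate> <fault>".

Evaluate each candidate on input A=0, B=1, C=0, D=0:
  N3 stuck-at-0: N0=1, N1=0, N2=0, N3=0 [stuck-at-0] → 0 — eliminated
  N2 stuck-at-1: N0=1, N1=0, N2=1 [stuck-at-1], N3=1 → 1 — matches
Only N2 stuck-at-1 reproduces the observed 1.

N2 stuck-at-1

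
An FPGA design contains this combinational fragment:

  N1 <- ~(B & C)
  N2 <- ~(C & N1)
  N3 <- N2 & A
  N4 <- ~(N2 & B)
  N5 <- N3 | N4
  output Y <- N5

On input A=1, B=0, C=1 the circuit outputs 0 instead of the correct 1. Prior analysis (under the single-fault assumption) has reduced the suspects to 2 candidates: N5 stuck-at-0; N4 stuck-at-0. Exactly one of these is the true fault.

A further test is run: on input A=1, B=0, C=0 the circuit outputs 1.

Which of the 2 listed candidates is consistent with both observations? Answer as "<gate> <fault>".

N4 stuck-at-0

Evaluate each candidate on input A=1, B=0, C=0:
  N5 stuck-at-0: N1=1, N2=1, N3=1, N4=1, N5=0 [stuck-at-0] → 0 — eliminated
  N4 stuck-at-0: N1=1, N2=1, N3=1, N4=0 [stuck-at-0], N5=1 → 1 — matches
Only N4 stuck-at-0 reproduces the observed 1.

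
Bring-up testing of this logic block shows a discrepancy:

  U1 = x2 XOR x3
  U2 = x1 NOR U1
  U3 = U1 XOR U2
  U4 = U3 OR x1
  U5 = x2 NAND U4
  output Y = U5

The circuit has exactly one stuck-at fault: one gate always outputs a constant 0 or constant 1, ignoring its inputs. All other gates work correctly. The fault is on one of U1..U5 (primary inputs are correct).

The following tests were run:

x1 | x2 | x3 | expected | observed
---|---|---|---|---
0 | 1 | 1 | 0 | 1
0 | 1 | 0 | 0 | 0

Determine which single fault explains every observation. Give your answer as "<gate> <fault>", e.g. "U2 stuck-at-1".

Fault-free values for test 1 (x1=0, x2=1, x3=1): U1=0, U2=1, U3=1, U4=1, U5=0, giving Y=0. Observed 1.
Test 1: faults giving observed 1 are {U2 stuck-at-0, U3 stuck-at-0, U4 stuck-at-0, U5 stuck-at-1}.
Test 2 (x1=0, x2=1, x3=0): fault-free U1=1, U2=0, U3=1, U4=1, U5=0 → 0; observed 0. Eliminates U3 stuck-at-0, U4 stuck-at-0, U5 stuck-at-1.
Only U2 stuck-at-0 is consistent with every test.

U2 stuck-at-0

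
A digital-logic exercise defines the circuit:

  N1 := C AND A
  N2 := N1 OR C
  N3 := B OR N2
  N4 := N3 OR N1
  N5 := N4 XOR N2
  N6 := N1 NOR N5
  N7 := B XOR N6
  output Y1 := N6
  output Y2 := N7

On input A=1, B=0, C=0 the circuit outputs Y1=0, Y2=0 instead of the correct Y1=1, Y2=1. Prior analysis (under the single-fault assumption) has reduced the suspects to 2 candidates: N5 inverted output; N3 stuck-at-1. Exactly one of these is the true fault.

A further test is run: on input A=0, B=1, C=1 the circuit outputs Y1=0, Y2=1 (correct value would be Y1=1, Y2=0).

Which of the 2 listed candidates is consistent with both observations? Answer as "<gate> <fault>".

Evaluate each candidate on input A=0, B=1, C=1:
  N5 inverted output: N1=0, N2=1, N3=1, N4=1, N5=1 [inverted output], N6=0, N7=1 → Y1=0, Y2=1 — matches
  N3 stuck-at-1: N1=0, N2=1, N3=1 [stuck-at-1], N4=1, N5=0, N6=1, N7=0 → Y1=1, Y2=0 — eliminated
Only N5 inverted output reproduces the observed Y1=0, Y2=1.

N5 inverted output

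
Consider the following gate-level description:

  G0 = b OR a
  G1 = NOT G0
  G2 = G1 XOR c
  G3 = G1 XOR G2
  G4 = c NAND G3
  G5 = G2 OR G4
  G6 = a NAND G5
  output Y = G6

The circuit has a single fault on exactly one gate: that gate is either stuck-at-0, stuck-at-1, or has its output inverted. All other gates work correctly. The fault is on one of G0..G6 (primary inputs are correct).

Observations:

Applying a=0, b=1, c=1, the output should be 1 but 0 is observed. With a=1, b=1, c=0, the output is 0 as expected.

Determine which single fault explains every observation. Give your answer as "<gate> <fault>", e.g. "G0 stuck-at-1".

Fault-free values for test 1 (a=0, b=1, c=1): G0=1, G1=0, G2=1, G3=1, G4=0, G5=1, G6=1, giving Y=1. Observed 0.
Test 1: faults giving observed 0 are {G6 stuck-at-0, G6 inverted output}.
Test 2 (a=1, b=1, c=0): fault-free G0=1, G1=0, G2=0, G3=0, G4=1, G5=1, G6=0 → 0; observed 0. Eliminates G6 inverted output.
Only G6 stuck-at-0 is consistent with every test.

G6 stuck-at-0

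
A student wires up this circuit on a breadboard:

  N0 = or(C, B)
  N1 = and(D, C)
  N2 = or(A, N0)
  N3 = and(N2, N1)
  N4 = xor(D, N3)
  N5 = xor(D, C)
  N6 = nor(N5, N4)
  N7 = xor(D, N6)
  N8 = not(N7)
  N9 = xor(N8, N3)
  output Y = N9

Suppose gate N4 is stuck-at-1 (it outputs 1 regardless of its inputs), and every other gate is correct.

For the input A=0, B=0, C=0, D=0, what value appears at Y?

1

Propagate with N4 forced: N0=0, N1=0, N2=0, N3=0, N4=1 [stuck-at-1], N5=0, N6=0, N7=0, N8=1, N9=1.
So Y = 1. (Without the fault it would be 0.)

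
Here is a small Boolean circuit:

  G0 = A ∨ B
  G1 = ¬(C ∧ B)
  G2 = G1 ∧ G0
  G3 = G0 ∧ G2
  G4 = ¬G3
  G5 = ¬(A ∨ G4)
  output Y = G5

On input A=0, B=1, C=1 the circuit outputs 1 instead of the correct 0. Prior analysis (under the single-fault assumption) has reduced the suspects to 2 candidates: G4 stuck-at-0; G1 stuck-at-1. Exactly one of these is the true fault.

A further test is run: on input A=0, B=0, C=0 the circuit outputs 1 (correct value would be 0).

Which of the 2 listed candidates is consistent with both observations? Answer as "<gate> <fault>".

Evaluate each candidate on input A=0, B=0, C=0:
  G4 stuck-at-0: G0=0, G1=1, G2=0, G3=0, G4=0 [stuck-at-0], G5=1 → 1 — matches
  G1 stuck-at-1: G0=0, G1=1 [stuck-at-1], G2=0, G3=0, G4=1, G5=0 → 0 — eliminated
Only G4 stuck-at-0 reproduces the observed 1.

G4 stuck-at-0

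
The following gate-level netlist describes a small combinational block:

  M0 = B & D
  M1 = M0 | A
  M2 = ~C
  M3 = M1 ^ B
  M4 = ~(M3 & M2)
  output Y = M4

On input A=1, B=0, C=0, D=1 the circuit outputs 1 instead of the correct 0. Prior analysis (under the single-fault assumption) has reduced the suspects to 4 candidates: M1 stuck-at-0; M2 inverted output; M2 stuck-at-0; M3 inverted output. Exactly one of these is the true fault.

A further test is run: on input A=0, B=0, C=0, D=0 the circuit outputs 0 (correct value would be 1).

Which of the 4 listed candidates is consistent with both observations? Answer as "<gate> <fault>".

Evaluate each candidate on input A=0, B=0, C=0, D=0:
  M1 stuck-at-0: M0=0, M1=0 [stuck-at-0], M2=1, M3=0, M4=1 → 1 — eliminated
  M2 inverted output: M0=0, M1=0, M2=0 [inverted output], M3=0, M4=1 → 1 — eliminated
  M2 stuck-at-0: M0=0, M1=0, M2=0 [stuck-at-0], M3=0, M4=1 → 1 — eliminated
  M3 inverted output: M0=0, M1=0, M2=1, M3=1 [inverted output], M4=0 → 0 — matches
Only M3 inverted output reproduces the observed 0.

M3 inverted output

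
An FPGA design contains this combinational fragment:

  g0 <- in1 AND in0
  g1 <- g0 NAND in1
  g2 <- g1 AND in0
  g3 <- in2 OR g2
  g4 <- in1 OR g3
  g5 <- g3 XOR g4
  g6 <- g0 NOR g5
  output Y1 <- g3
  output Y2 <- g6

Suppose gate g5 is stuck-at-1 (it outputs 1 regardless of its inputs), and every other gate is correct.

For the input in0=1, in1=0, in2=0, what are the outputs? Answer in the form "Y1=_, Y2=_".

Propagate with g5 forced: g0=0, g1=1, g2=1, g3=1, g4=1, g5=1 [stuck-at-1], g6=0.
So the outputs are Y1=1, Y2=0. (Without the fault they would be Y1=1, Y2=1.)

Y1=1, Y2=0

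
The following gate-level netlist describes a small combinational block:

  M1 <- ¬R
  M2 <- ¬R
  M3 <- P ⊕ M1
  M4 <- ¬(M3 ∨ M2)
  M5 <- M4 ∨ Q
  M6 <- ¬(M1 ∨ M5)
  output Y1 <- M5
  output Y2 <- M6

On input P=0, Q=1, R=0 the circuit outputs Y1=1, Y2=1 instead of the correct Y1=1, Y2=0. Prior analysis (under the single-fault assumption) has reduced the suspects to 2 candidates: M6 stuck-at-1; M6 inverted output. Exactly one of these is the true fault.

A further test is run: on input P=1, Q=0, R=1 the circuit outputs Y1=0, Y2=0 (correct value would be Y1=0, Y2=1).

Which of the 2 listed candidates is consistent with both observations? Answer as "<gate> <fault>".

M6 inverted output

Evaluate each candidate on input P=1, Q=0, R=1:
  M6 stuck-at-1: M1=0, M2=0, M3=1, M4=0, M5=0, M6=1 [stuck-at-1] → Y1=0, Y2=1 — eliminated
  M6 inverted output: M1=0, M2=0, M3=1, M4=0, M5=0, M6=0 [inverted output] → Y1=0, Y2=0 — matches
Only M6 inverted output reproduces the observed Y1=0, Y2=0.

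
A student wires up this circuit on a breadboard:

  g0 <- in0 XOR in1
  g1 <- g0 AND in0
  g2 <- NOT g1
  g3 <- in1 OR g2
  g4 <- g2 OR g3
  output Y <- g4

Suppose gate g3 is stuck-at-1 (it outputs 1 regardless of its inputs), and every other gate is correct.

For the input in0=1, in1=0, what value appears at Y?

1

Propagate with g3 forced: g0=1, g1=1, g2=0, g3=1 [stuck-at-1], g4=1.
So Y = 1. (Without the fault it would be 0.)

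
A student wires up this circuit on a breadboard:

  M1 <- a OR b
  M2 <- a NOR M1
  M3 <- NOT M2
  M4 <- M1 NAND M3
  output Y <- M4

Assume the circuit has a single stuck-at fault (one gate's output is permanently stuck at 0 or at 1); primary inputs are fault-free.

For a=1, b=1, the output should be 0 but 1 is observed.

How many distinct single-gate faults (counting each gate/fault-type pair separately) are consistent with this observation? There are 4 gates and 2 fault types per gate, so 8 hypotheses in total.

Fault-free: M1=1, M2=0, M3=1, M4=0 → 0. Observed 1.
  M1 stuck-at-0: output 1 ✓
  M1 stuck-at-1: output 0 ✗
  M2 stuck-at-0: output 0 ✗
  M2 stuck-at-1: output 1 ✓
  M3 stuck-at-0: output 1 ✓
  M3 stuck-at-1: output 0 ✗
  M4 stuck-at-0: output 0 ✗
  M4 stuck-at-1: output 1 ✓
Consistent faults: {M1 stuck-at-0, M2 stuck-at-1, M3 stuck-at-0, M4 stuck-at-1} — 4 in all.

4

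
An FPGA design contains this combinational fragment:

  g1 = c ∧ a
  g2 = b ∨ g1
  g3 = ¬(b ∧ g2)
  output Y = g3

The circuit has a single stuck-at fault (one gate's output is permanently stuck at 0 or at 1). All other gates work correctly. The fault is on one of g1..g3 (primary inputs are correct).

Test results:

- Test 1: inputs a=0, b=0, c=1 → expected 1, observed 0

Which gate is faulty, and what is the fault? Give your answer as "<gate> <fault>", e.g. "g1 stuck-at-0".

Fault-free values for test 1 (a=0, b=0, c=1): g1=0, g2=0, g3=1, giving Y=1. Observed 0.
Test 1: faults giving observed 0 are {g3 stuck-at-0}.
Only g3 stuck-at-0 is consistent with every test.

g3 stuck-at-0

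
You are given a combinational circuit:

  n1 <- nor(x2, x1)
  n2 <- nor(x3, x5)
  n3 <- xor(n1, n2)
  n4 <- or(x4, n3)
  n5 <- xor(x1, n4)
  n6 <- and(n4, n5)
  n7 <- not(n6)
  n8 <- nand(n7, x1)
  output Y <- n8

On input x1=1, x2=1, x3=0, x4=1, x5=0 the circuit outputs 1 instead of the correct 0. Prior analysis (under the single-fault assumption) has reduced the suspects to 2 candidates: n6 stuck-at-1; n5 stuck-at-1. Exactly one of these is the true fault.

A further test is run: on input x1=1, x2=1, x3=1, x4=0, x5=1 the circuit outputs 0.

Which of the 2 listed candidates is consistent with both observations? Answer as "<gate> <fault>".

Evaluate each candidate on input x1=1, x2=1, x3=1, x4=0, x5=1:
  n6 stuck-at-1: n1=0, n2=0, n3=0, n4=0, n5=1, n6=1 [stuck-at-1], n7=0, n8=1 → 1 — eliminated
  n5 stuck-at-1: n1=0, n2=0, n3=0, n4=0, n5=1 [stuck-at-1], n6=0, n7=1, n8=0 → 0 — matches
Only n5 stuck-at-1 reproduces the observed 0.

n5 stuck-at-1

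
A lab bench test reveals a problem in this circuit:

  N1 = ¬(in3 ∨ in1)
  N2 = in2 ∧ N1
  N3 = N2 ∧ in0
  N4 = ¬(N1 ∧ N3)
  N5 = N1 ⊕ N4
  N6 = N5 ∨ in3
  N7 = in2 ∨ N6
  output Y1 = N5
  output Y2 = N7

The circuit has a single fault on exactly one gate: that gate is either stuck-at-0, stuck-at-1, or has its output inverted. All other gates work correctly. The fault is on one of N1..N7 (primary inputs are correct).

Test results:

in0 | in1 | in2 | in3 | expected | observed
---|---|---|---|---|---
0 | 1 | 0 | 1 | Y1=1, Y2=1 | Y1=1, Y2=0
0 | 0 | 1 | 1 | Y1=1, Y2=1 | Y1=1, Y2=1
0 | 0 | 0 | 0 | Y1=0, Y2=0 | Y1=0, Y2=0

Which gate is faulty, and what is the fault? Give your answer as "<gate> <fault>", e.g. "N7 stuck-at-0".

N6 stuck-at-0

Fault-free values for test 1 (in0=0, in1=1, in2=0, in3=1): N1=0, N2=0, N3=0, N4=1, N5=1, N6=1, N7=1, giving Y1=1, Y2=1. Observed Y1=1, Y2=0.
Test 1: faults giving observed Y1=1, Y2=0 are {N6 stuck-at-0, N6 inverted output, N7 stuck-at-0, N7 inverted output}.
Test 2 (in0=0, in1=0, in2=1, in3=1): fault-free N1=0, N2=0, N3=0, N4=1, N5=1, N6=1, N7=1 → Y1=1, Y2=1; observed Y1=1, Y2=1. Eliminates N7 stuck-at-0, N7 inverted output.
Test 3 (in0=0, in1=0, in2=0, in3=0): fault-free N1=1, N2=0, N3=0, N4=1, N5=0, N6=0, N7=0 → Y1=0, Y2=0; observed Y1=0, Y2=0. Eliminates N6 inverted output.
Only N6 stuck-at-0 is consistent with every test.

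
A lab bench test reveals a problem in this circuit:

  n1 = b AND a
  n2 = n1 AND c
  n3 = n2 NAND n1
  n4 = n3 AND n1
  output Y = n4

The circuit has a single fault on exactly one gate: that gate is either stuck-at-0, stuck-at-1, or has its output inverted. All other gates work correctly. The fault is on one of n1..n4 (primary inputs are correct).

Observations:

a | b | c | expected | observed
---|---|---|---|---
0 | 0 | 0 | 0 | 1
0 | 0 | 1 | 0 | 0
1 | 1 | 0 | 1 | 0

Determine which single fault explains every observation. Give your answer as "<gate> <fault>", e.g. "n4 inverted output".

n1 inverted output

Fault-free values for test 1 (a=0, b=0, c=0): n1=0, n2=0, n3=1, n4=0, giving Y=0. Observed 1.
Test 1: faults giving observed 1 are {n1 stuck-at-1, n1 inverted output, n4 stuck-at-1, n4 inverted output}.
Test 2 (a=0, b=0, c=1): fault-free n1=0, n2=0, n3=1, n4=0 → 0; observed 0. Eliminates n4 stuck-at-1, n4 inverted output.
Test 3 (a=1, b=1, c=0): fault-free n1=1, n2=0, n3=1, n4=1 → 1; observed 0. Eliminates n1 stuck-at-1.
Only n1 inverted output is consistent with every test.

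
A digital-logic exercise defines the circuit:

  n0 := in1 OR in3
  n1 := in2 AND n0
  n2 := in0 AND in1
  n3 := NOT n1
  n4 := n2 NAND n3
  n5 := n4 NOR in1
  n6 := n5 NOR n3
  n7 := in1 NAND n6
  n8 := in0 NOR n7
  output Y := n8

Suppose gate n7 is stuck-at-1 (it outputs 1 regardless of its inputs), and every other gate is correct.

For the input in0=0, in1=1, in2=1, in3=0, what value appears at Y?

0

Propagate with n7 forced: n0=1, n1=1, n2=0, n3=0, n4=1, n5=0, n6=1, n7=1 [stuck-at-1], n8=0.
So Y = 0. (Without the fault it would be 1.)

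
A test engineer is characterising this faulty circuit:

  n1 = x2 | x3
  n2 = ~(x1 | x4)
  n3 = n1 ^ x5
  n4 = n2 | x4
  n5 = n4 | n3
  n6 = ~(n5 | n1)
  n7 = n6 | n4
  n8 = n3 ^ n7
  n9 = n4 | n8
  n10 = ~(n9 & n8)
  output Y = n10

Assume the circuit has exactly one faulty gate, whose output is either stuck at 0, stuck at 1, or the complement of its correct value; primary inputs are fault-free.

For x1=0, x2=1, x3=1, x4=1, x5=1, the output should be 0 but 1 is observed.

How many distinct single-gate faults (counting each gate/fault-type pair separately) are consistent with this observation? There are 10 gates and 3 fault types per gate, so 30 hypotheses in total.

Fault-free: n1=1, n2=0, n3=0, n4=1, n5=1, n6=0, n7=1, n8=1, n9=1, n10=0 → 0. Observed 1.
  n1: stuck-at-0, inverted output ✓; others ✗
  n2: none of the 3 fault types match ✗
  n3: stuck-at-1, inverted output ✓; others ✗
  n4: stuck-at-0, inverted output ✓; others ✗
  n5: none of the 3 fault types match ✗
  n6: none of the 3 fault types match ✗
  n7: stuck-at-0, inverted output ✓; others ✗
  n8: stuck-at-0, inverted output ✓; others ✗
  n9: stuck-at-0, inverted output ✓; others ✗
  n10: stuck-at-1, inverted output ✓; others ✗
Consistent faults: {n1 stuck-at-0, n1 inverted output, n3 stuck-at-1, n3 inverted output, n4 stuck-at-0, n4 inverted output, n7 stuck-at-0, n7 inverted output, n8 stuck-at-0, n8 inverted output, n9 stuck-at-0, n9 inverted output, n10 stuck-at-1, n10 inverted output} — 14 in all.

14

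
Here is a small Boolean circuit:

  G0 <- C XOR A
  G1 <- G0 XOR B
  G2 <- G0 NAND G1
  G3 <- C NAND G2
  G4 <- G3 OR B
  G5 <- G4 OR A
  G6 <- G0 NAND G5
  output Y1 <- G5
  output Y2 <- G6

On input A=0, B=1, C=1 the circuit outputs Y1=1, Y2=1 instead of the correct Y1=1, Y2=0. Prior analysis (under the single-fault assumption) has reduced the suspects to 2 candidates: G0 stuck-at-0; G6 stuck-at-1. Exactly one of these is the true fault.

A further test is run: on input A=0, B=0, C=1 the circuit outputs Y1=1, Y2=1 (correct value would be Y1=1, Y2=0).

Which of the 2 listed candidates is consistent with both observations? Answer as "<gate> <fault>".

Evaluate each candidate on input A=0, B=0, C=1:
  G0 stuck-at-0: G0=0 [stuck-at-0], G1=0, G2=1, G3=0, G4=0, G5=0, G6=1 → Y1=0, Y2=1 — eliminated
  G6 stuck-at-1: G0=1, G1=1, G2=0, G3=1, G4=1, G5=1, G6=1 [stuck-at-1] → Y1=1, Y2=1 — matches
Only G6 stuck-at-1 reproduces the observed Y1=1, Y2=1.

G6 stuck-at-1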